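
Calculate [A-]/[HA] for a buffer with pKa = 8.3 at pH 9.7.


[A-]/[HA] = 10^(pH - pKa)
= 10^(9.7 - 8.3)
= 25.1189

25.1189


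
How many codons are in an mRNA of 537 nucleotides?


codons = nucleotides / 3
codons = 537 / 3 = 179

179


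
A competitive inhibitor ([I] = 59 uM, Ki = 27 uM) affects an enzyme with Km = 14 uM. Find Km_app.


Km_app = Km * (1 + [I]/Ki)
Km_app = 14 * (1 + 59/27)
Km_app = 44.5926 uM

44.5926 uM


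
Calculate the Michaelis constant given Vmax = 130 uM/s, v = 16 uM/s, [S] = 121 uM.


Km = [S] * (Vmax - v) / v
Km = 121 * (130 - 16) / 16
Km = 862.125 uM

862.125 uM


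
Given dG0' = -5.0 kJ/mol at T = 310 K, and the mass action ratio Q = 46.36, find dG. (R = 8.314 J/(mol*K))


dG = dG0' + RT * ln(Q) / 1000
dG = -5.0 + 8.314 * 310 * ln(46.36) / 1000
dG = 4.8878 kJ/mol

4.8878 kJ/mol


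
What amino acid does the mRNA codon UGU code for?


Standard genetic code lookup.
Codon UGU -> Cys

Cys


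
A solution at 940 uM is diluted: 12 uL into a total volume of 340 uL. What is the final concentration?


C2 = C1 * V1 / V2
C2 = 940 * 12 / 340
C2 = 33.1765 uM

33.1765 uM


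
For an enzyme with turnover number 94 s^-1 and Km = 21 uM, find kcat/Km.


Catalytic efficiency = kcat / Km
= 94 / 21
= 4.4762 uM^-1*s^-1

4.4762 uM^-1*s^-1


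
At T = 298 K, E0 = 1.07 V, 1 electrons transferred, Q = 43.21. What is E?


E = E0 - (RT/nF) * ln(Q)
E = 1.07 - (8.314 * 298 / (1 * 96485)) * ln(43.21)
E = 0.9733 V

0.9733 V


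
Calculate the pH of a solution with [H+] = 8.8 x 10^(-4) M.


pH = -log10([H+])
pH = -log10(8.8 x 10^(-4))
pH = 3.0555

3.0555


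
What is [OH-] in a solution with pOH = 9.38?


[OH-] = 10^(-pOH)
[OH-] = 10^(-9.38)
[OH-] = 4.169e-10 M

4.169e-10 M


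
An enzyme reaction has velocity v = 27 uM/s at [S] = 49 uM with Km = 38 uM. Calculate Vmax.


Vmax = v * (Km + [S]) / [S]
Vmax = 27 * (38 + 49) / 49
Vmax = 47.9388 uM/s

47.9388 uM/s


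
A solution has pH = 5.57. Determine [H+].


[H+] = 10^(-pH)
[H+] = 10^(-5.57)
[H+] = 2.692e-06 M

2.692e-06 M


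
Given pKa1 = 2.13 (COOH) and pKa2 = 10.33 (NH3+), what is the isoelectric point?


pI = (pKa1 + pKa2) / 2
pI = (2.13 + 10.33) / 2
pI = 6.23

6.23


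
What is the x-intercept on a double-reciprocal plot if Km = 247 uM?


x-intercept = -1/Km
= -1/247
= -0.004 1/uM

-0.004 1/uM


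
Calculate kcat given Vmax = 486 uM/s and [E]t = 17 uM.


kcat = Vmax / [E]t
kcat = 486 / 17
kcat = 28.5882 s^-1

28.5882 s^-1


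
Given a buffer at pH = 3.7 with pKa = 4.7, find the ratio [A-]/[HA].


[A-]/[HA] = 10^(pH - pKa)
= 10^(3.7 - 4.7)
= 0.1

0.1


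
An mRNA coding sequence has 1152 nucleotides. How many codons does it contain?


codons = nucleotides / 3
codons = 1152 / 3 = 384

384


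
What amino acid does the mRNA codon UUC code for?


Standard genetic code lookup.
Codon UUC -> Phe

Phe


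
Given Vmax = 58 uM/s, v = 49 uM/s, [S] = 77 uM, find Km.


Km = [S] * (Vmax - v) / v
Km = 77 * (58 - 49) / 49
Km = 14.1429 uM

14.1429 uM


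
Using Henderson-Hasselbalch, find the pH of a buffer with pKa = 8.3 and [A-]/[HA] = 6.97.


pH = pKa + log10([A-]/[HA])
pH = 8.3 + log10(6.97)
pH = 9.1432

9.1432


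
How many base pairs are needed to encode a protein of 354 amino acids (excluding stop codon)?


Each amino acid = 1 codon = 3 bp
bp = 354 * 3 = 1062 bp

1062 bp


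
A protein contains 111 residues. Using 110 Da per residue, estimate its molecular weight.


MW = n_residues * 110 Da
MW = 111 * 110
MW = 12210 Da

12210 Da


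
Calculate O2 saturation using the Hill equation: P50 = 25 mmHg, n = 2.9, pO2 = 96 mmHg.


Y = pO2^n / (P50^n + pO2^n)
Y = 96^2.9 / (25^2.9 + 96^2.9)
Y = 98.02%

98.02%


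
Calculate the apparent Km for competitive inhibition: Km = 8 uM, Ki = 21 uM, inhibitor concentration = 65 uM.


Km_app = Km * (1 + [I]/Ki)
Km_app = 8 * (1 + 65/21)
Km_app = 32.7619 uM

32.7619 uM


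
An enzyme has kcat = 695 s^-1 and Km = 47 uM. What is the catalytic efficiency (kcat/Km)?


Catalytic efficiency = kcat / Km
= 695 / 47
= 14.7872 uM^-1*s^-1

14.7872 uM^-1*s^-1


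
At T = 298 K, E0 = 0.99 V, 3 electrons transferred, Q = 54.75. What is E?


E = E0 - (RT/nF) * ln(Q)
E = 0.99 - (8.314 * 298 / (3 * 96485)) * ln(54.75)
E = 0.9557 V

0.9557 V


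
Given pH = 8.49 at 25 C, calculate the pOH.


pOH = 14 - pH
pOH = 14 - 8.49
pOH = 5.51

5.51


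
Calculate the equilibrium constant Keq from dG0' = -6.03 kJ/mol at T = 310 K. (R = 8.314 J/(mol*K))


Keq = exp(-dG0 * 1000 / (R * T))
Keq = exp(-(-6.03) * 1000 / (8.314 * 310))
Keq = 10.3773

10.3773


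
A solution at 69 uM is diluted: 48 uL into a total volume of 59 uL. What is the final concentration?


C2 = C1 * V1 / V2
C2 = 69 * 48 / 59
C2 = 56.1356 uM

56.1356 uM


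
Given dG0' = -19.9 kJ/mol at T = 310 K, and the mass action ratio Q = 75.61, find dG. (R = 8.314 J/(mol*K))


dG = dG0' + RT * ln(Q) / 1000
dG = -19.9 + 8.314 * 310 * ln(75.61) / 1000
dG = -8.7515 kJ/mol

-8.7515 kJ/mol


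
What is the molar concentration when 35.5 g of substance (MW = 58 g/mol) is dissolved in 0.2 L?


C = (mass / MW) / volume
C = (35.5 / 58) / 0.2
C = 3.0603 M

3.0603 M


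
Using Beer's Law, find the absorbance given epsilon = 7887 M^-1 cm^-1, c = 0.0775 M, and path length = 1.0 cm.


A = epsilon * c * l
A = 7887 * 0.0775 * 1.0
A = 611.2425

611.2425


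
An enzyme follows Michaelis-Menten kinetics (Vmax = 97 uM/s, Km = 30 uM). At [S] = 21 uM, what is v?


v = Vmax * [S] / (Km + [S])
v = 97 * 21 / (30 + 21)
v = 39.9412 uM/s

39.9412 uM/s


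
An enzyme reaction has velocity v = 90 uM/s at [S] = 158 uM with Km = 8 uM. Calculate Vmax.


Vmax = v * (Km + [S]) / [S]
Vmax = 90 * (8 + 158) / 158
Vmax = 94.557 uM/s

94.557 uM/s


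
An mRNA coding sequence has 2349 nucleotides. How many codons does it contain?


codons = nucleotides / 3
codons = 2349 / 3 = 783

783


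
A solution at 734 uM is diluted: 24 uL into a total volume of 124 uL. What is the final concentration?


C2 = C1 * V1 / V2
C2 = 734 * 24 / 124
C2 = 142.0645 uM

142.0645 uM


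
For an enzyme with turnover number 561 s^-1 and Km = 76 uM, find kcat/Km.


Catalytic efficiency = kcat / Km
= 561 / 76
= 7.3816 uM^-1*s^-1

7.3816 uM^-1*s^-1


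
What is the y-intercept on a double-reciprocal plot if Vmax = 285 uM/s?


y-intercept = 1/Vmax
= 1/285
= 0.0035 s/uM

0.0035 s/uM


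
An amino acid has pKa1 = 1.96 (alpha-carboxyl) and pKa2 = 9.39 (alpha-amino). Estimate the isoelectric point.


pI = (pKa1 + pKa2) / 2
pI = (1.96 + 9.39) / 2
pI = 5.675

5.675


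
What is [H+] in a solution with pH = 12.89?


[H+] = 10^(-pH)
[H+] = 10^(-12.89)
[H+] = 1.288e-13 M

1.288e-13 M


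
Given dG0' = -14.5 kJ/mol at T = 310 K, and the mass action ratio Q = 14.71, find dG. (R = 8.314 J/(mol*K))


dG = dG0' + RT * ln(Q) / 1000
dG = -14.5 + 8.314 * 310 * ln(14.71) / 1000
dG = -7.5708 kJ/mol

-7.5708 kJ/mol


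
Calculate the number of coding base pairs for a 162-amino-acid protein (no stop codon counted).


Each amino acid = 1 codon = 3 bp
bp = 162 * 3 = 486 bp

486 bp


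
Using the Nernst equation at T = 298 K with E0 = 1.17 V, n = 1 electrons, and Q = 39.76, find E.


E = E0 - (RT/nF) * ln(Q)
E = 1.17 - (8.314 * 298 / (1 * 96485)) * ln(39.76)
E = 1.0754 V

1.0754 V


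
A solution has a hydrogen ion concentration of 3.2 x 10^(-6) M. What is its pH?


pH = -log10([H+])
pH = -log10(3.2 x 10^(-6))
pH = 5.4949

5.4949


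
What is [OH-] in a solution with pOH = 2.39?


[OH-] = 10^(-pOH)
[OH-] = 10^(-2.39)
[OH-] = 0.0041 M

0.0041 M


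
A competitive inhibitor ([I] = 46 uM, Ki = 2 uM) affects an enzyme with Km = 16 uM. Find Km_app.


Km_app = Km * (1 + [I]/Ki)
Km_app = 16 * (1 + 46/2)
Km_app = 384.0 uM

384.0 uM


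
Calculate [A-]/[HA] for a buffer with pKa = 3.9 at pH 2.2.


[A-]/[HA] = 10^(pH - pKa)
= 10^(2.2 - 3.9)
= 0.02

0.02


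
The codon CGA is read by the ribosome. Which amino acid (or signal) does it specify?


Standard genetic code lookup.
Codon CGA -> Arg

Arg


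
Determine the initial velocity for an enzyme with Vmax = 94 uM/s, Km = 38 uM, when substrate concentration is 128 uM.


v = Vmax * [S] / (Km + [S])
v = 94 * 128 / (38 + 128)
v = 72.4819 uM/s

72.4819 uM/s


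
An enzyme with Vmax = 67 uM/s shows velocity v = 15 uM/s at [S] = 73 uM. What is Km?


Km = [S] * (Vmax - v) / v
Km = 73 * (67 - 15) / 15
Km = 253.0667 uM

253.0667 uM


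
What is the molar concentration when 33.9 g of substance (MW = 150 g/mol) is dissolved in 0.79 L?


C = (mass / MW) / volume
C = (33.9 / 150) / 0.79
C = 0.2861 M

0.2861 M


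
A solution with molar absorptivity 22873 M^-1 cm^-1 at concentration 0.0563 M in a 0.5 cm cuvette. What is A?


A = epsilon * c * l
A = 22873 * 0.0563 * 0.5
A = 643.875

643.875


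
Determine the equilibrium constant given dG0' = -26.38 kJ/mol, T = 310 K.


Keq = exp(-dG0 * 1000 / (R * T))
Keq = exp(-(-26.38) * 1000 / (8.314 * 310))
Keq = 27871.472

27871.472


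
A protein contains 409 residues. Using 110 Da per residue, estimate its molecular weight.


MW = n_residues * 110 Da
MW = 409 * 110
MW = 44990 Da

44990 Da


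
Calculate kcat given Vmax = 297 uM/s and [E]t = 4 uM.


kcat = Vmax / [E]t
kcat = 297 / 4
kcat = 74.25 s^-1

74.25 s^-1


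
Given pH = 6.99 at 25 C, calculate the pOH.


pOH = 14 - pH
pOH = 14 - 6.99
pOH = 7.01

7.01


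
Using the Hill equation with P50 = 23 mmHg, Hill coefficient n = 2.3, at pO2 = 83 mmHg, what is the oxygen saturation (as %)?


Y = pO2^n / (P50^n + pO2^n)
Y = 83^2.3 / (23^2.3 + 83^2.3)
Y = 95.03%

95.03%


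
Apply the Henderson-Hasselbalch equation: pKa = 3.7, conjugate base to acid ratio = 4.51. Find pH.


pH = pKa + log10([A-]/[HA])
pH = 3.7 + log10(4.51)
pH = 4.3542

4.3542


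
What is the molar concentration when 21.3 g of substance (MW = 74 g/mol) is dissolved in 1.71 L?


C = (mass / MW) / volume
C = (21.3 / 74) / 1.71
C = 0.1683 M

0.1683 M


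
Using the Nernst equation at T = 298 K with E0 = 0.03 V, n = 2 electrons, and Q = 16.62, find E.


E = E0 - (RT/nF) * ln(Q)
E = 0.03 - (8.314 * 298 / (2 * 96485)) * ln(16.62)
E = -0.0061 V

-0.0061 V


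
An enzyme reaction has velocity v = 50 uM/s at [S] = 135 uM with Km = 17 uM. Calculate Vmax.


Vmax = v * (Km + [S]) / [S]
Vmax = 50 * (17 + 135) / 135
Vmax = 56.2963 uM/s

56.2963 uM/s


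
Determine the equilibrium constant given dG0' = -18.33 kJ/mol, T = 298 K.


Keq = exp(-dG0 * 1000 / (R * T))
Keq = exp(-(-18.33) * 1000 / (8.314 * 298))
Keq = 1633.3237

1633.3237


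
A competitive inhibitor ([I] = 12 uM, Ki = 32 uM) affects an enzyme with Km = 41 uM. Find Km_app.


Km_app = Km * (1 + [I]/Ki)
Km_app = 41 * (1 + 12/32)
Km_app = 56.375 uM

56.375 uM


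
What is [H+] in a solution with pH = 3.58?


[H+] = 10^(-pH)
[H+] = 10^(-3.58)
[H+] = 2.630e-04 M

2.630e-04 M


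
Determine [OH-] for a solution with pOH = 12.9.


[OH-] = 10^(-pOH)
[OH-] = 10^(-12.9)
[OH-] = 1.259e-13 M

1.259e-13 M


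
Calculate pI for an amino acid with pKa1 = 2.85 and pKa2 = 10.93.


pI = (pKa1 + pKa2) / 2
pI = (2.85 + 10.93) / 2
pI = 6.89

6.89


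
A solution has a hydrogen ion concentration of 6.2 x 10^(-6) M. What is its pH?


pH = -log10([H+])
pH = -log10(6.2 x 10^(-6))
pH = 5.2076

5.2076


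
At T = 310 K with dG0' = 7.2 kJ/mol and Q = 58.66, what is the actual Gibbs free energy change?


dG = dG0' + RT * ln(Q) / 1000
dG = 7.2 + 8.314 * 310 * ln(58.66) / 1000
dG = 17.6943 kJ/mol

17.6943 kJ/mol


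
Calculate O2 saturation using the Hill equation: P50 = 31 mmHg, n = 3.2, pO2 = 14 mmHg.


Y = pO2^n / (P50^n + pO2^n)
Y = 14^3.2 / (31^3.2 + 14^3.2)
Y = 7.28%

7.28%


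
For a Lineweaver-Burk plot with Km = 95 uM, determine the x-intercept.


x-intercept = -1/Km
= -1/95
= -0.0105 1/uM

-0.0105 1/uM


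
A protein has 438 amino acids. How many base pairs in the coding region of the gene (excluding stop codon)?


Each amino acid = 1 codon = 3 bp
bp = 438 * 3 = 1314 bp

1314 bp


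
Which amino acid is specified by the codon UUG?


Standard genetic code lookup.
Codon UUG -> Leu

Leu


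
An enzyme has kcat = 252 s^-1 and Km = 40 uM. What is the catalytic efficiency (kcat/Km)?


Catalytic efficiency = kcat / Km
= 252 / 40
= 6.3 uM^-1*s^-1

6.3 uM^-1*s^-1


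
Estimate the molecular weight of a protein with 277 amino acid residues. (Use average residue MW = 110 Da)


MW = n_residues * 110 Da
MW = 277 * 110
MW = 30470 Da

30470 Da


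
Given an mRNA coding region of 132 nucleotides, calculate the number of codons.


codons = nucleotides / 3
codons = 132 / 3 = 44

44


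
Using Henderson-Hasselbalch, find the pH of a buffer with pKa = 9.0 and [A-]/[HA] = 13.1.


pH = pKa + log10([A-]/[HA])
pH = 9.0 + log10(13.1)
pH = 10.1173

10.1173


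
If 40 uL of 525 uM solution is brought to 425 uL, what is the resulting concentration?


C2 = C1 * V1 / V2
C2 = 525 * 40 / 425
C2 = 49.4118 uM

49.4118 uM


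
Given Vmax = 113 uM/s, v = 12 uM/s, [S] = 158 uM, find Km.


Km = [S] * (Vmax - v) / v
Km = 158 * (113 - 12) / 12
Km = 1329.8333 uM

1329.8333 uM


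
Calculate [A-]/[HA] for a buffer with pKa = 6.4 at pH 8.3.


[A-]/[HA] = 10^(pH - pKa)
= 10^(8.3 - 6.4)
= 79.4328

79.4328


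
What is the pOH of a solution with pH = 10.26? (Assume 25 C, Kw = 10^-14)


pOH = 14 - pH
pOH = 14 - 10.26
pOH = 3.74

3.74


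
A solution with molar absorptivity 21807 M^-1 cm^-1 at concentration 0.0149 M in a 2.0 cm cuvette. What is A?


A = epsilon * c * l
A = 21807 * 0.0149 * 2.0
A = 649.8486

649.8486


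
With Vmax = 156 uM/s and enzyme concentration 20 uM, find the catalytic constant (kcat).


kcat = Vmax / [E]t
kcat = 156 / 20
kcat = 7.8 s^-1

7.8 s^-1


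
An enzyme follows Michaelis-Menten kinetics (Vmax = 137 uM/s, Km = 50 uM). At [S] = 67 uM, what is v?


v = Vmax * [S] / (Km + [S])
v = 137 * 67 / (50 + 67)
v = 78.453 uM/s

78.453 uM/s


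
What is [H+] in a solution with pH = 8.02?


[H+] = 10^(-pH)
[H+] = 10^(-8.02)
[H+] = 9.550e-09 M

9.550e-09 M


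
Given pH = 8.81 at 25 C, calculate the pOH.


pOH = 14 - pH
pOH = 14 - 8.81
pOH = 5.19

5.19


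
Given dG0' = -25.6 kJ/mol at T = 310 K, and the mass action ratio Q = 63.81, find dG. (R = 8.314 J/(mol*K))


dG = dG0' + RT * ln(Q) / 1000
dG = -25.6 + 8.314 * 310 * ln(63.81) / 1000
dG = -14.8888 kJ/mol

-14.8888 kJ/mol


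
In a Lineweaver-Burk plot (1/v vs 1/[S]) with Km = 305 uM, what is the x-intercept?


x-intercept = -1/Km
= -1/305
= -0.0033 1/uM

-0.0033 1/uM


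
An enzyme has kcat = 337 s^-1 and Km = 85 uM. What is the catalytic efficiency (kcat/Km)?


Catalytic efficiency = kcat / Km
= 337 / 85
= 3.9647 uM^-1*s^-1

3.9647 uM^-1*s^-1


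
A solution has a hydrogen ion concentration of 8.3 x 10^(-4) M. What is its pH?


pH = -log10([H+])
pH = -log10(8.3 x 10^(-4))
pH = 3.0809

3.0809


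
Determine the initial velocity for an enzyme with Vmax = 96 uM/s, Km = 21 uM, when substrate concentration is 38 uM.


v = Vmax * [S] / (Km + [S])
v = 96 * 38 / (21 + 38)
v = 61.8305 uM/s

61.8305 uM/s


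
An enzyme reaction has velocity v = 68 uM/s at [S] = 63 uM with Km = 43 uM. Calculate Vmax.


Vmax = v * (Km + [S]) / [S]
Vmax = 68 * (43 + 63) / 63
Vmax = 114.4127 uM/s

114.4127 uM/s


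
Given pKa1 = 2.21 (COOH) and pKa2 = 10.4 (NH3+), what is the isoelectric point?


pI = (pKa1 + pKa2) / 2
pI = (2.21 + 10.4) / 2
pI = 6.305

6.305


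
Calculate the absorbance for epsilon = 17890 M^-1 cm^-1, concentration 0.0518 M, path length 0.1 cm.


A = epsilon * c * l
A = 17890 * 0.0518 * 0.1
A = 92.6702

92.6702


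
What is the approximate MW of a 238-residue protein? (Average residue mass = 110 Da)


MW = n_residues * 110 Da
MW = 238 * 110
MW = 26180 Da

26180 Da


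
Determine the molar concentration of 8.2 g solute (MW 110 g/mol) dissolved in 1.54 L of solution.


C = (mass / MW) / volume
C = (8.2 / 110) / 1.54
C = 0.0484 M

0.0484 M


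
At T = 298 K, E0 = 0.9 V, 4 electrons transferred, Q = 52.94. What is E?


E = E0 - (RT/nF) * ln(Q)
E = 0.9 - (8.314 * 298 / (4 * 96485)) * ln(52.94)
E = 0.8745 V

0.8745 V


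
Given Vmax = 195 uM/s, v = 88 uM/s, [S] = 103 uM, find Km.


Km = [S] * (Vmax - v) / v
Km = 103 * (195 - 88) / 88
Km = 125.2386 uM

125.2386 uM


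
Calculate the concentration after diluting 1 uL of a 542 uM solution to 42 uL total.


C2 = C1 * V1 / V2
C2 = 542 * 1 / 42
C2 = 12.9048 uM

12.9048 uM


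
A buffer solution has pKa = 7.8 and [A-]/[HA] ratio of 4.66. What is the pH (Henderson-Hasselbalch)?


pH = pKa + log10([A-]/[HA])
pH = 7.8 + log10(4.66)
pH = 8.4684

8.4684


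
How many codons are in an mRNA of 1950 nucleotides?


codons = nucleotides / 3
codons = 1950 / 3 = 650

650


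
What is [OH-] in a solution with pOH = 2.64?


[OH-] = 10^(-pOH)
[OH-] = 10^(-2.64)
[OH-] = 0.0023 M

0.0023 M


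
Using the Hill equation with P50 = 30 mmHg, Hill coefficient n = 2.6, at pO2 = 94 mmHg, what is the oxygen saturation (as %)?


Y = pO2^n / (P50^n + pO2^n)
Y = 94^2.6 / (30^2.6 + 94^2.6)
Y = 95.12%

95.12%


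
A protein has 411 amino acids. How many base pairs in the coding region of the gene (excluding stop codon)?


Each amino acid = 1 codon = 3 bp
bp = 411 * 3 = 1233 bp

1233 bp


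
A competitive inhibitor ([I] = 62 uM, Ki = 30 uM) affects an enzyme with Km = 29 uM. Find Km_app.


Km_app = Km * (1 + [I]/Ki)
Km_app = 29 * (1 + 62/30)
Km_app = 88.9333 uM

88.9333 uM


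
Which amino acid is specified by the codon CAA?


Standard genetic code lookup.
Codon CAA -> Gln

Gln


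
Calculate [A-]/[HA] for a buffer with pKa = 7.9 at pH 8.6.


[A-]/[HA] = 10^(pH - pKa)
= 10^(8.6 - 7.9)
= 5.0119

5.0119


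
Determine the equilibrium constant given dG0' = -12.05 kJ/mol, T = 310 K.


Keq = exp(-dG0 * 1000 / (R * T))
Keq = exp(-(-12.05) * 1000 / (8.314 * 310))
Keq = 107.2715

107.2715


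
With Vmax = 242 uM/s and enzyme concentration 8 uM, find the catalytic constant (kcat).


kcat = Vmax / [E]t
kcat = 242 / 8
kcat = 30.25 s^-1

30.25 s^-1


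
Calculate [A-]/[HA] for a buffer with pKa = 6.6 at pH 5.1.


[A-]/[HA] = 10^(pH - pKa)
= 10^(5.1 - 6.6)
= 0.0316

0.0316


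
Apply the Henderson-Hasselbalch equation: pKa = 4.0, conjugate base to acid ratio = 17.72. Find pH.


pH = pKa + log10([A-]/[HA])
pH = 4.0 + log10(17.72)
pH = 5.2485

5.2485


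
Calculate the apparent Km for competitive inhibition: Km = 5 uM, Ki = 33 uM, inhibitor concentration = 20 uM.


Km_app = Km * (1 + [I]/Ki)
Km_app = 5 * (1 + 20/33)
Km_app = 8.0303 uM

8.0303 uM


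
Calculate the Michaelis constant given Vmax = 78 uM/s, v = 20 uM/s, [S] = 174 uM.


Km = [S] * (Vmax - v) / v
Km = 174 * (78 - 20) / 20
Km = 504.6 uM

504.6 uM


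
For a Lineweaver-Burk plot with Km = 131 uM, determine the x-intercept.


x-intercept = -1/Km
= -1/131
= -0.0076 1/uM

-0.0076 1/uM


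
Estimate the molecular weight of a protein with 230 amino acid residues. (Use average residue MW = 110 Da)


MW = n_residues * 110 Da
MW = 230 * 110
MW = 25300 Da

25300 Da


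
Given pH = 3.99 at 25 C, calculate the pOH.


pOH = 14 - pH
pOH = 14 - 3.99
pOH = 10.01

10.01


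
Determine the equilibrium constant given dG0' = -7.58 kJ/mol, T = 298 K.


Keq = exp(-dG0 * 1000 / (R * T))
Keq = exp(-(-7.58) * 1000 / (8.314 * 298))
Keq = 21.3158

21.3158


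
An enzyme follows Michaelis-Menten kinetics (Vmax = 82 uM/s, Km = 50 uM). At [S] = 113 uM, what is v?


v = Vmax * [S] / (Km + [S])
v = 82 * 113 / (50 + 113)
v = 56.8466 uM/s

56.8466 uM/s


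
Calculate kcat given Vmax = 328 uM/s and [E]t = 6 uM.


kcat = Vmax / [E]t
kcat = 328 / 6
kcat = 54.6667 s^-1

54.6667 s^-1


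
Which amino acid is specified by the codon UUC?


Standard genetic code lookup.
Codon UUC -> Phe

Phe


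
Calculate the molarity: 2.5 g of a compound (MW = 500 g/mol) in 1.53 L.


C = (mass / MW) / volume
C = (2.5 / 500) / 1.53
C = 0.0033 M

0.0033 M


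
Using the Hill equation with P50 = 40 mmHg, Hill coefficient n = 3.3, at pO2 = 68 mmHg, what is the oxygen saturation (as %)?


Y = pO2^n / (P50^n + pO2^n)
Y = 68^3.3 / (40^3.3 + 68^3.3)
Y = 85.21%

85.21%


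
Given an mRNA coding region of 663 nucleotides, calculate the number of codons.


codons = nucleotides / 3
codons = 663 / 3 = 221

221


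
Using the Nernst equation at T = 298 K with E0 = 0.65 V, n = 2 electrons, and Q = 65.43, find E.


E = E0 - (RT/nF) * ln(Q)
E = 0.65 - (8.314 * 298 / (2 * 96485)) * ln(65.43)
E = 0.5963 V

0.5963 V


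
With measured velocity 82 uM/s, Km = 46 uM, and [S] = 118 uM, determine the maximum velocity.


Vmax = v * (Km + [S]) / [S]
Vmax = 82 * (46 + 118) / 118
Vmax = 113.9661 uM/s

113.9661 uM/s


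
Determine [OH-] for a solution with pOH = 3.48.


[OH-] = 10^(-pOH)
[OH-] = 10^(-3.48)
[OH-] = 3.311e-04 M

3.311e-04 M


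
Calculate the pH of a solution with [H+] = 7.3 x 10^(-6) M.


pH = -log10([H+])
pH = -log10(7.3 x 10^(-6))
pH = 5.1367

5.1367


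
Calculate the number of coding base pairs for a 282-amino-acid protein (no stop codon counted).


Each amino acid = 1 codon = 3 bp
bp = 282 * 3 = 846 bp

846 bp


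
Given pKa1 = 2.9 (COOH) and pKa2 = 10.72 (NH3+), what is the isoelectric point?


pI = (pKa1 + pKa2) / 2
pI = (2.9 + 10.72) / 2
pI = 6.81

6.81


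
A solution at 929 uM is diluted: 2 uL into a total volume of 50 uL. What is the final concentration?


C2 = C1 * V1 / V2
C2 = 929 * 2 / 50
C2 = 37.16 uM

37.16 uM


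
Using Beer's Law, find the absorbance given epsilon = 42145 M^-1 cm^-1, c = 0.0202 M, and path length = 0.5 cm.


A = epsilon * c * l
A = 42145 * 0.0202 * 0.5
A = 425.6645

425.6645


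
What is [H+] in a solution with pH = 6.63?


[H+] = 10^(-pH)
[H+] = 10^(-6.63)
[H+] = 2.344e-07 M

2.344e-07 M


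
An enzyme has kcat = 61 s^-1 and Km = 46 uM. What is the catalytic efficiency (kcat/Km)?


Catalytic efficiency = kcat / Km
= 61 / 46
= 1.3261 uM^-1*s^-1

1.3261 uM^-1*s^-1


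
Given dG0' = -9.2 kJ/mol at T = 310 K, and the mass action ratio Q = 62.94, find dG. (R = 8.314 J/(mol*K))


dG = dG0' + RT * ln(Q) / 1000
dG = -9.2 + 8.314 * 310 * ln(62.94) / 1000
dG = 1.4758 kJ/mol

1.4758 kJ/mol


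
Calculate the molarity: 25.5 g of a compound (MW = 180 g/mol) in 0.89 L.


C = (mass / MW) / volume
C = (25.5 / 180) / 0.89
C = 0.1592 M

0.1592 M


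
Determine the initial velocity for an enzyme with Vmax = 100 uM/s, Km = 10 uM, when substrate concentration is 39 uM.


v = Vmax * [S] / (Km + [S])
v = 100 * 39 / (10 + 39)
v = 79.5918 uM/s

79.5918 uM/s


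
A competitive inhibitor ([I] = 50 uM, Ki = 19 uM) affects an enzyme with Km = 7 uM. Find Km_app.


Km_app = Km * (1 + [I]/Ki)
Km_app = 7 * (1 + 50/19)
Km_app = 25.4211 uM

25.4211 uM


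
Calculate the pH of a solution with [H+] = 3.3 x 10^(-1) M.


pH = -log10([H+])
pH = -log10(3.3 x 10^(-1))
pH = 0.4815

0.4815


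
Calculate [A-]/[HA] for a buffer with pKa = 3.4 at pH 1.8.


[A-]/[HA] = 10^(pH - pKa)
= 10^(1.8 - 3.4)
= 0.0251

0.0251


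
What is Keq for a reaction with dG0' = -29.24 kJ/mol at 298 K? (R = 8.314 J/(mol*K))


Keq = exp(-dG0 * 1000 / (R * T))
Keq = exp(-(-29.24) * 1000 / (8.314 * 298))
Keq = 133502.7023

133502.7023


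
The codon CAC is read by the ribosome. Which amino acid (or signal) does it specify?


Standard genetic code lookup.
Codon CAC -> His

His


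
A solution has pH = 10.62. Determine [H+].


[H+] = 10^(-pH)
[H+] = 10^(-10.62)
[H+] = 2.399e-11 M

2.399e-11 M


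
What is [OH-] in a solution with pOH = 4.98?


[OH-] = 10^(-pOH)
[OH-] = 10^(-4.98)
[OH-] = 1.047e-05 M

1.047e-05 M


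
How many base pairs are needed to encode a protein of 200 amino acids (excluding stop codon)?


Each amino acid = 1 codon = 3 bp
bp = 200 * 3 = 600 bp

600 bp


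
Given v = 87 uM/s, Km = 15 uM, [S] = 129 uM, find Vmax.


Vmax = v * (Km + [S]) / [S]
Vmax = 87 * (15 + 129) / 129
Vmax = 97.1163 uM/s

97.1163 uM/s


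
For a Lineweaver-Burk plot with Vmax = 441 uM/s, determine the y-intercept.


y-intercept = 1/Vmax
= 1/441
= 0.0023 s/uM

0.0023 s/uM


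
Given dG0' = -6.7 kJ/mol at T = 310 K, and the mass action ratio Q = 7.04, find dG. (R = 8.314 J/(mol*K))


dG = dG0' + RT * ln(Q) / 1000
dG = -6.7 + 8.314 * 310 * ln(7.04) / 1000
dG = -1.67 kJ/mol

-1.67 kJ/mol


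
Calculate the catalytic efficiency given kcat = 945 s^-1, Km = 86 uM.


Catalytic efficiency = kcat / Km
= 945 / 86
= 10.9884 uM^-1*s^-1

10.9884 uM^-1*s^-1


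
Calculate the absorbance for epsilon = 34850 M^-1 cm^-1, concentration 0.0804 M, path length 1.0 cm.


A = epsilon * c * l
A = 34850 * 0.0804 * 1.0
A = 2801.94

2801.94


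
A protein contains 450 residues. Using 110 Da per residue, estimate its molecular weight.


MW = n_residues * 110 Da
MW = 450 * 110
MW = 49500 Da

49500 Da


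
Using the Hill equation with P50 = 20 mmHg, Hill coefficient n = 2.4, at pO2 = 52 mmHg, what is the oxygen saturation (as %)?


Y = pO2^n / (P50^n + pO2^n)
Y = 52^2.4 / (20^2.4 + 52^2.4)
Y = 90.83%

90.83%


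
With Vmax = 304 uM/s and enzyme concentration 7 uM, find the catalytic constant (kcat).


kcat = Vmax / [E]t
kcat = 304 / 7
kcat = 43.4286 s^-1

43.4286 s^-1


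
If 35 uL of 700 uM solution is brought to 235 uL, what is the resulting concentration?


C2 = C1 * V1 / V2
C2 = 700 * 35 / 235
C2 = 104.2553 uM

104.2553 uM


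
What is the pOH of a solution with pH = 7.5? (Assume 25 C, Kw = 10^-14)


pOH = 14 - pH
pOH = 14 - 7.5
pOH = 6.5

6.5


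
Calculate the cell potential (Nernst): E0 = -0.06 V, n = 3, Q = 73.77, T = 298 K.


E = E0 - (RT/nF) * ln(Q)
E = -0.06 - (8.314 * 298 / (3 * 96485)) * ln(73.77)
E = -0.0968 V

-0.0968 V


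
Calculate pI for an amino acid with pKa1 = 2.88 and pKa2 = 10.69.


pI = (pKa1 + pKa2) / 2
pI = (2.88 + 10.69) / 2
pI = 6.785

6.785


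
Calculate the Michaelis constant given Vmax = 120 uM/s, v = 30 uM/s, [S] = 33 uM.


Km = [S] * (Vmax - v) / v
Km = 33 * (120 - 30) / 30
Km = 99.0 uM

99.0 uM


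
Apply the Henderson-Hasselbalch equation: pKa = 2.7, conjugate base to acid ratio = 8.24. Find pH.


pH = pKa + log10([A-]/[HA])
pH = 2.7 + log10(8.24)
pH = 3.6159

3.6159


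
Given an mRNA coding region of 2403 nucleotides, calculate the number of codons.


codons = nucleotides / 3
codons = 2403 / 3 = 801

801


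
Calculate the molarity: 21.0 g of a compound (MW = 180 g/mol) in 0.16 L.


C = (mass / MW) / volume
C = (21.0 / 180) / 0.16
C = 0.7292 M

0.7292 M


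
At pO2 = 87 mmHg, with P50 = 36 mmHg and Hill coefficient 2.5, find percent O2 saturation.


Y = pO2^n / (P50^n + pO2^n)
Y = 87^2.5 / (36^2.5 + 87^2.5)
Y = 90.08%

90.08%


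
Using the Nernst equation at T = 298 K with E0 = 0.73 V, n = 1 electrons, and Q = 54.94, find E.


E = E0 - (RT/nF) * ln(Q)
E = 0.73 - (8.314 * 298 / (1 * 96485)) * ln(54.94)
E = 0.6271 V

0.6271 V


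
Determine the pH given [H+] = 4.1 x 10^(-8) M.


pH = -log10([H+])
pH = -log10(4.1 x 10^(-8))
pH = 7.3872

7.3872


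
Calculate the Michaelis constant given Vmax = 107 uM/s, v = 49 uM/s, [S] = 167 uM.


Km = [S] * (Vmax - v) / v
Km = 167 * (107 - 49) / 49
Km = 197.6735 uM

197.6735 uM


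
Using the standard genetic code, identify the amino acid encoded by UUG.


Standard genetic code lookup.
Codon UUG -> Leu

Leu


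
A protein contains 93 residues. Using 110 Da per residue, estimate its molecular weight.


MW = n_residues * 110 Da
MW = 93 * 110
MW = 10230 Da

10230 Da


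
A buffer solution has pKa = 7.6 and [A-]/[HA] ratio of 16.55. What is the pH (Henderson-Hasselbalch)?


pH = pKa + log10([A-]/[HA])
pH = 7.6 + log10(16.55)
pH = 8.8188

8.8188


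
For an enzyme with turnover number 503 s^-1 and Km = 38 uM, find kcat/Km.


Catalytic efficiency = kcat / Km
= 503 / 38
= 13.2368 uM^-1*s^-1

13.2368 uM^-1*s^-1


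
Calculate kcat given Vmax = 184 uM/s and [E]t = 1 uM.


kcat = Vmax / [E]t
kcat = 184 / 1
kcat = 184.0 s^-1

184.0 s^-1


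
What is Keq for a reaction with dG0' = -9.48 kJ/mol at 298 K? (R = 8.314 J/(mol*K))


Keq = exp(-dG0 * 1000 / (R * T))
Keq = exp(-(-9.48) * 1000 / (8.314 * 298))
Keq = 45.8936

45.8936


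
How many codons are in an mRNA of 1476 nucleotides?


codons = nucleotides / 3
codons = 1476 / 3 = 492

492


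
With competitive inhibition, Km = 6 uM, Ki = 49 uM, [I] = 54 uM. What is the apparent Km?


Km_app = Km * (1 + [I]/Ki)
Km_app = 6 * (1 + 54/49)
Km_app = 12.6122 uM

12.6122 uM


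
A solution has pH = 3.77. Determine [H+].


[H+] = 10^(-pH)
[H+] = 10^(-3.77)
[H+] = 1.698e-04 M

1.698e-04 M


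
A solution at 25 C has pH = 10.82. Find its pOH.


pOH = 14 - pH
pOH = 14 - 10.82
pOH = 3.18

3.18


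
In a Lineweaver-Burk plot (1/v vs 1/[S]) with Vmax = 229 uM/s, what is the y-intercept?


y-intercept = 1/Vmax
= 1/229
= 0.0044 s/uM

0.0044 s/uM


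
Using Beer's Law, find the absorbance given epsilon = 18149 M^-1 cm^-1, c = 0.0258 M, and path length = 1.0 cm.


A = epsilon * c * l
A = 18149 * 0.0258 * 1.0
A = 468.2442

468.2442


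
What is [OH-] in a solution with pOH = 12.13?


[OH-] = 10^(-pOH)
[OH-] = 10^(-12.13)
[OH-] = 7.413e-13 M

7.413e-13 M


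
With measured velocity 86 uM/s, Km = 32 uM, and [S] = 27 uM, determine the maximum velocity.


Vmax = v * (Km + [S]) / [S]
Vmax = 86 * (32 + 27) / 27
Vmax = 187.9259 uM/s

187.9259 uM/s


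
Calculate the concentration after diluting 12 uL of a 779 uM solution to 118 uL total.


C2 = C1 * V1 / V2
C2 = 779 * 12 / 118
C2 = 79.2203 uM

79.2203 uM


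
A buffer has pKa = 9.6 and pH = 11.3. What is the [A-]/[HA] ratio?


[A-]/[HA] = 10^(pH - pKa)
= 10^(11.3 - 9.6)
= 50.1187

50.1187


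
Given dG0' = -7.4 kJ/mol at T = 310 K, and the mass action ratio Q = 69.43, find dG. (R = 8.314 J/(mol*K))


dG = dG0' + RT * ln(Q) / 1000
dG = -7.4 + 8.314 * 310 * ln(69.43) / 1000
dG = 3.5287 kJ/mol

3.5287 kJ/mol


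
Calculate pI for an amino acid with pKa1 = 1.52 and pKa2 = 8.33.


pI = (pKa1 + pKa2) / 2
pI = (1.52 + 8.33) / 2
pI = 4.925

4.925


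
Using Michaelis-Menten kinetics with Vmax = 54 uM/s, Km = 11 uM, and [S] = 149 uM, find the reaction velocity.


v = Vmax * [S] / (Km + [S])
v = 54 * 149 / (11 + 149)
v = 50.2875 uM/s

50.2875 uM/s


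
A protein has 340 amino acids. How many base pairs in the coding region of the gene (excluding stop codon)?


Each amino acid = 1 codon = 3 bp
bp = 340 * 3 = 1020 bp

1020 bp


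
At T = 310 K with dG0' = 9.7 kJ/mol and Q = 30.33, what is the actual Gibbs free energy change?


dG = dG0' + RT * ln(Q) / 1000
dG = 9.7 + 8.314 * 310 * ln(30.33) / 1000
dG = 18.4942 kJ/mol

18.4942 kJ/mol


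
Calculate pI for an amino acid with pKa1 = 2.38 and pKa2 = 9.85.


pI = (pKa1 + pKa2) / 2
pI = (2.38 + 9.85) / 2
pI = 6.115

6.115


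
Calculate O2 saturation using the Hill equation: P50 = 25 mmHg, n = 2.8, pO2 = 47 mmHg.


Y = pO2^n / (P50^n + pO2^n)
Y = 47^2.8 / (25^2.8 + 47^2.8)
Y = 85.42%

85.42%


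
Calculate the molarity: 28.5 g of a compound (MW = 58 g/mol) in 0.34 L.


C = (mass / MW) / volume
C = (28.5 / 58) / 0.34
C = 1.4452 M

1.4452 M


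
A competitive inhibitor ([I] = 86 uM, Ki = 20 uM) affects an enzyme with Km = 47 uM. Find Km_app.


Km_app = Km * (1 + [I]/Ki)
Km_app = 47 * (1 + 86/20)
Km_app = 249.1 uM

249.1 uM


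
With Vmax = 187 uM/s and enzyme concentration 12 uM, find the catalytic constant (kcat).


kcat = Vmax / [E]t
kcat = 187 / 12
kcat = 15.5833 s^-1

15.5833 s^-1


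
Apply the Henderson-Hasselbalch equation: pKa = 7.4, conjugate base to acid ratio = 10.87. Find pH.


pH = pKa + log10([A-]/[HA])
pH = 7.4 + log10(10.87)
pH = 8.4362

8.4362


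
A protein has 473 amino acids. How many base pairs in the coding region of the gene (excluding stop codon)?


Each amino acid = 1 codon = 3 bp
bp = 473 * 3 = 1419 bp

1419 bp


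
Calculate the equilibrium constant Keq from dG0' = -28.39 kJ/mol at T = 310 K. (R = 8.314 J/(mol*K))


Keq = exp(-dG0 * 1000 / (R * T))
Keq = exp(-(-28.39) * 1000 / (8.314 * 310))
Keq = 60793.172

60793.172


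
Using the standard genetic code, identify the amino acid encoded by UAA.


Standard genetic code lookup.
Codon UAA -> Stop

Stop


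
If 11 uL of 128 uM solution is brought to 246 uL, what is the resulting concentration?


C2 = C1 * V1 / V2
C2 = 128 * 11 / 246
C2 = 5.7236 uM

5.7236 uM


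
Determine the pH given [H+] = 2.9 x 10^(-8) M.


pH = -log10([H+])
pH = -log10(2.9 x 10^(-8))
pH = 7.5376

7.5376


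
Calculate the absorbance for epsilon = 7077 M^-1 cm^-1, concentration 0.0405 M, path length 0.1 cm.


A = epsilon * c * l
A = 7077 * 0.0405 * 0.1
A = 28.6619

28.6619


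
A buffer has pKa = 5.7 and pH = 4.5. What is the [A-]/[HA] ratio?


[A-]/[HA] = 10^(pH - pKa)
= 10^(4.5 - 5.7)
= 0.0631

0.0631


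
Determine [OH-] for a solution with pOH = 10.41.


[OH-] = 10^(-pOH)
[OH-] = 10^(-10.41)
[OH-] = 3.890e-11 M

3.890e-11 M


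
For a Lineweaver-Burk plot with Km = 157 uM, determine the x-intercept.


x-intercept = -1/Km
= -1/157
= -0.0064 1/uM

-0.0064 1/uM


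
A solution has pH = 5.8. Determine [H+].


[H+] = 10^(-pH)
[H+] = 10^(-5.8)
[H+] = 1.585e-06 M

1.585e-06 M


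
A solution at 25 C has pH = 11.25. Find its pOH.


pOH = 14 - pH
pOH = 14 - 11.25
pOH = 2.75

2.75


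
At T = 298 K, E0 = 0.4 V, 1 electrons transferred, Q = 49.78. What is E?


E = E0 - (RT/nF) * ln(Q)
E = 0.4 - (8.314 * 298 / (1 * 96485)) * ln(49.78)
E = 0.2997 V

0.2997 V


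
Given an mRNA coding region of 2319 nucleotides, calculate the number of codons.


codons = nucleotides / 3
codons = 2319 / 3 = 773

773


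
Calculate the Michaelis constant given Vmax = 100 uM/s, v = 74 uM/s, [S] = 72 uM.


Km = [S] * (Vmax - v) / v
Km = 72 * (100 - 74) / 74
Km = 25.2973 uM

25.2973 uM


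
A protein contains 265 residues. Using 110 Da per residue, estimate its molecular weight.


MW = n_residues * 110 Da
MW = 265 * 110
MW = 29150 Da

29150 Da


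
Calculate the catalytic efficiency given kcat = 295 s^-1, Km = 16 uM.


Catalytic efficiency = kcat / Km
= 295 / 16
= 18.4375 uM^-1*s^-1

18.4375 uM^-1*s^-1


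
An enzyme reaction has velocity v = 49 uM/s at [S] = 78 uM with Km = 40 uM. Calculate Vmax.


Vmax = v * (Km + [S]) / [S]
Vmax = 49 * (40 + 78) / 78
Vmax = 74.1282 uM/s

74.1282 uM/s


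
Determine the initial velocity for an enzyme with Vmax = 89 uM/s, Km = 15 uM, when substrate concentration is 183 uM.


v = Vmax * [S] / (Km + [S])
v = 89 * 183 / (15 + 183)
v = 82.2576 uM/s

82.2576 uM/s


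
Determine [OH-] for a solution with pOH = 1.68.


[OH-] = 10^(-pOH)
[OH-] = 10^(-1.68)
[OH-] = 0.0209 M

0.0209 M


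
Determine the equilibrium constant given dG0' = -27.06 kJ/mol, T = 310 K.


Keq = exp(-dG0 * 1000 / (R * T))
Keq = exp(-(-27.06) * 1000 / (8.314 * 310))
Keq = 36286.3475

36286.3475


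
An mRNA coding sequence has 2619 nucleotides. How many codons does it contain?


codons = nucleotides / 3
codons = 2619 / 3 = 873

873


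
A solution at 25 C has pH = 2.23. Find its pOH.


pOH = 14 - pH
pOH = 14 - 2.23
pOH = 11.77

11.77


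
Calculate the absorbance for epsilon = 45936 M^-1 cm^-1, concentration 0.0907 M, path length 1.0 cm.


A = epsilon * c * l
A = 45936 * 0.0907 * 1.0
A = 4166.3952

4166.3952


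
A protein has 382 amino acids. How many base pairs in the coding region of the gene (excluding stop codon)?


Each amino acid = 1 codon = 3 bp
bp = 382 * 3 = 1146 bp

1146 bp


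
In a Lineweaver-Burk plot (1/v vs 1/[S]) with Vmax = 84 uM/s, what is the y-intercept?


y-intercept = 1/Vmax
= 1/84
= 0.0119 s/uM

0.0119 s/uM


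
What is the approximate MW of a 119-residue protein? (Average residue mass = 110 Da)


MW = n_residues * 110 Da
MW = 119 * 110
MW = 13090 Da

13090 Da


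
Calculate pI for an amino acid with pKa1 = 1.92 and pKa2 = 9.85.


pI = (pKa1 + pKa2) / 2
pI = (1.92 + 9.85) / 2
pI = 5.885

5.885


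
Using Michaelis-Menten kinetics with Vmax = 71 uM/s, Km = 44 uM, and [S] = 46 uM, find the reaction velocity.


v = Vmax * [S] / (Km + [S])
v = 71 * 46 / (44 + 46)
v = 36.2889 uM/s

36.2889 uM/s


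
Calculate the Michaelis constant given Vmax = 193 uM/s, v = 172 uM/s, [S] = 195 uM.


Km = [S] * (Vmax - v) / v
Km = 195 * (193 - 172) / 172
Km = 23.8081 uM

23.8081 uM


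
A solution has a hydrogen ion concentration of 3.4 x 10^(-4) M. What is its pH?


pH = -log10([H+])
pH = -log10(3.4 x 10^(-4))
pH = 3.4685

3.4685


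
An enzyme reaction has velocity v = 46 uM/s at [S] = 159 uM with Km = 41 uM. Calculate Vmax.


Vmax = v * (Km + [S]) / [S]
Vmax = 46 * (41 + 159) / 159
Vmax = 57.8616 uM/s

57.8616 uM/s


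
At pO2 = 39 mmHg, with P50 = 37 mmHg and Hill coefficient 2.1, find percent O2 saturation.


Y = pO2^n / (P50^n + pO2^n)
Y = 39^2.1 / (37^2.1 + 39^2.1)
Y = 52.76%

52.76%


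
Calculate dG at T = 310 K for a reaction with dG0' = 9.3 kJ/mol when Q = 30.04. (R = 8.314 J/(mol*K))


dG = dG0' + RT * ln(Q) / 1000
dG = 9.3 + 8.314 * 310 * ln(30.04) / 1000
dG = 18.0695 kJ/mol

18.0695 kJ/mol


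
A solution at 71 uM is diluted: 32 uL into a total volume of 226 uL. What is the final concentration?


C2 = C1 * V1 / V2
C2 = 71 * 32 / 226
C2 = 10.0531 uM

10.0531 uM


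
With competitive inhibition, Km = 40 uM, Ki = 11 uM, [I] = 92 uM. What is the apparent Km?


Km_app = Km * (1 + [I]/Ki)
Km_app = 40 * (1 + 92/11)
Km_app = 374.5455 uM

374.5455 uM


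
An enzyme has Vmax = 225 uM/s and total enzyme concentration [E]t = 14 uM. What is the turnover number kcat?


kcat = Vmax / [E]t
kcat = 225 / 14
kcat = 16.0714 s^-1

16.0714 s^-1


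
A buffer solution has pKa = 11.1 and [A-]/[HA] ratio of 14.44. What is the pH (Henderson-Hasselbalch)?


pH = pKa + log10([A-]/[HA])
pH = 11.1 + log10(14.44)
pH = 12.2596

12.2596


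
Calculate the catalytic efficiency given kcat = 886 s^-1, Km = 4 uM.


Catalytic efficiency = kcat / Km
= 886 / 4
= 221.5 uM^-1*s^-1

221.5 uM^-1*s^-1


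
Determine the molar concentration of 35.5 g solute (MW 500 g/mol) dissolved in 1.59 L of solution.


C = (mass / MW) / volume
C = (35.5 / 500) / 1.59
C = 0.0447 M

0.0447 M


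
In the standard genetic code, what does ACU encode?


Standard genetic code lookup.
Codon ACU -> Thr

Thr


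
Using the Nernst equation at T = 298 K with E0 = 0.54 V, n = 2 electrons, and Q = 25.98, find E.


E = E0 - (RT/nF) * ln(Q)
E = 0.54 - (8.314 * 298 / (2 * 96485)) * ln(25.98)
E = 0.4982 V

0.4982 V


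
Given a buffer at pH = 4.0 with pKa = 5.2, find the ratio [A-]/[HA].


[A-]/[HA] = 10^(pH - pKa)
= 10^(4.0 - 5.2)
= 0.0631

0.0631


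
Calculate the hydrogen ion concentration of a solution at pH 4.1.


[H+] = 10^(-pH)
[H+] = 10^(-4.1)
[H+] = 7.943e-05 M

7.943e-05 M


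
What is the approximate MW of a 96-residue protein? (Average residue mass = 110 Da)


MW = n_residues * 110 Da
MW = 96 * 110
MW = 10560 Da

10560 Da


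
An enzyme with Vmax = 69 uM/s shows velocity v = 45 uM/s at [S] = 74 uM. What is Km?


Km = [S] * (Vmax - v) / v
Km = 74 * (69 - 45) / 45
Km = 39.4667 uM

39.4667 uM
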